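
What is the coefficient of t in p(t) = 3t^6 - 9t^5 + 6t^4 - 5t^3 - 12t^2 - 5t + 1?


Read off the coefficient of t: -5


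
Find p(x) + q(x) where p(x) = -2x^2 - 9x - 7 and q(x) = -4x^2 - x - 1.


Align terms by degree and add:
  -2x^2 - 9x - 7
  -4x^2 - x - 1
= -6x^2 - 10x - 8


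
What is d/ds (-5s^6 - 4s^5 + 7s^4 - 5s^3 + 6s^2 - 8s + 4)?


Apply the power rule term by term:
  d/ds(-5s^6) = -30s^5
  d/ds(-4s^5) = -20s^4
  d/ds(7s^4) = 28s^3
  d/ds(-5s^3) = -15s^2
  d/ds(6s^2) = 12s
  d/ds(-8s) = -8
  d/ds(4) = 0
p'(s) = -30s^5 - 20s^4 + 28s^3 - 15s^2 + 12s - 8


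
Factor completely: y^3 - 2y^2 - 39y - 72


Try integer roots (divisors of -72). y=8: p(8)=0.
Divide out (y - 8): quotient is y^2 + 6y + 9.
Factor the quadratic: (y + 3)(y + 3)
Result: (y - 8)(y + 3)(y + 3)


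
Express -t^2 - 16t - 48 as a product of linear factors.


Roots satisfy r1 + r2 = -b/a = -16 and r1*r2 = c/a = 48.
So r1 = -12, r2 = -4.
-t^2 - 16t - 48 = -(t - r1)(t - r2) = -(t + 12)(t + 4)


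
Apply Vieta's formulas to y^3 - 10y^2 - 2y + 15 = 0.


Monic cubic y^3+by^2+cy+d=0: sum=-b, pairwise sum=c, product=-d.
b=-10, c=-2, d=15
r1+r2+r3 = 10
r1r2+r1r3+r2r3 = -2
r1r2r3 = -15


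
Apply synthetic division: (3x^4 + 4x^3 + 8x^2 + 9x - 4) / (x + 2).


Synthetic division with c = -2. Coefficients: 3, 4, 8, 9, -4
Bring down 3.
  3 * -2 = -6; -6 + 4 = -2
  -2 * -2 = 4; 4 + 8 = 12
  12 * -2 = -24; -24 + 9 = -15
  -15 * -2 = 30; 30 - 4 = 26
Quotient: 3x^3 - 2x^2 + 12x - 15, Remainder: 26


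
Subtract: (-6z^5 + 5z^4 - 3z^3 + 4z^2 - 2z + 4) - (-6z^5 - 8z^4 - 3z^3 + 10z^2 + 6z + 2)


Distribute the minus sign:
  (-6z^5 + 5z^4 - 3z^3 + 4z^2 - 2z + 4)
- (-6z^5 - 8z^4 - 3z^3 + 10z^2 + 6z + 2)
Negate second polynomial: 6z^5 + 8z^4 + 3z^3 - 10z^2 - 6z - 2
Add: 13z^4 - 6z^2 - 8z + 2


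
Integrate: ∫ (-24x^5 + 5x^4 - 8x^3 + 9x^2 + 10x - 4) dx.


Reverse power rule on each term:
  ∫ -24x^5 dx = -4x^6
  ∫ 5x^4 dx = x^5
  ∫ -8x^3 dx = -2x^4
  ∫ 9x^2 dx = 3x^3
  ∫ 10x dx = 5x^2
  ∫ -4 dx = -4x
F(x) = -4x^6 + x^5 - 2x^4 + 3x^3 + 5x^2 - 4x + C


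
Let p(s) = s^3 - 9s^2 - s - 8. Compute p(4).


Using direct substitution:
  1 * (4)^3 = 64
  -9 * (4)^2 = -144
  -1 * (4)^1 = -4
  constant: -8
Sum = 64 - 144 - 4 - 8 = -92


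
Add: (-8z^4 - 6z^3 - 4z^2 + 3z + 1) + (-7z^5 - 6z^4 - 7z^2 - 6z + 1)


Align terms by degree and add:
  -8z^4 - 6z^3 - 4z^2 + 3z + 1
  -7z^5 - 6z^4 - 7z^2 - 6z + 1
= -7z^5 - 14z^4 - 6z^3 - 11z^2 - 3z + 2


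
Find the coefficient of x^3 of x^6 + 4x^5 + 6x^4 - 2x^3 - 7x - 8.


Read off the coefficient of x^3: -2


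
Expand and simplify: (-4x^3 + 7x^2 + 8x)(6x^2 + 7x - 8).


Distribute each term of the first polynomial:
  (-4x^3)(6x^2 + 7x - 8) = -24x^5 - 28x^4 + 32x^3
  (7x^2)(6x^2 + 7x - 8) = 42x^4 + 49x^3 - 56x^2
  (8x)(6x^2 + 7x - 8) = 48x^3 + 56x^2 - 64x
Sum: -24x^5 + 14x^4 + 129x^3 - 64x


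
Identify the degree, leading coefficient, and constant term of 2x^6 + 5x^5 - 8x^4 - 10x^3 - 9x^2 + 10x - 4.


Highest power of x is 6, with coefficient 2. Constant term is -4.
Degree = 6, leading coefficient = 2, constant term = -4


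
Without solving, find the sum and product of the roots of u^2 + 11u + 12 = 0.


For au^2+bu+c=0: sum = -b/a, product = c/a.
a=1, b=11, c=12
Sum = -(11)/1 = -11
Product = (12)/1 = 12


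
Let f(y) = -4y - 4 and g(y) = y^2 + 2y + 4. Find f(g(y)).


Substitute g(y) into f:
f(g(y)) = -4*(y^2 + 2y + 4) + (-4)
Expand and combine: -4y^2 - 8y - 20


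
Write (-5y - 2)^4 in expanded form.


Expand (-5y - 2)^4 by repeated multiplication:
  (-5y - 2)^2 = 25y^2 + 20y + 4
  (-5y - 2)^3 = -125y^3 - 150y^2 - 60y - 8
= 625y^4 + 1000y^3 + 600y^2 + 160y + 16


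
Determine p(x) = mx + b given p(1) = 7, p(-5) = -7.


p(x) = mx + b. Using p(1)=7, p(-5)=-7:
m = (7 + 7)/(1 + 5) = 14/6 = 7/3
b = 7 - m*(1) = 7 - 7/3 = 14/3
p(x) = (7/3)x + (14/3)


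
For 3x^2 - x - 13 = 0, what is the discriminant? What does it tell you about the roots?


D = b^2 - 4ac = (-1)^2 - 4(3)(-13) = 1 + 156 = 157
Since D > 0: two distinct irrational roots


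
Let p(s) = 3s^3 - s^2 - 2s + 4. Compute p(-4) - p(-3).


p(-4) = -196
p(-3) = -80
p(-4) - p(-3) = -196 + 80 = -116


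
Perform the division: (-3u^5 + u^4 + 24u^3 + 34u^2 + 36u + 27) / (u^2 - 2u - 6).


(-3u^5 + u^4 + 24u^3 + 34u^2 + 36u + 27) / (u^2 - 2u - 6)
Step 1: -3u^3 * (u^2 - 2u - 6) = -3u^5 + 6u^4 + 18u^3; subtract.
Step 2: -5u^2 * (u^2 - 2u - 6) = -5u^4 + 10u^3 + 30u^2; subtract.
Step 3: -4u * (u^2 - 2u - 6) = -4u^3 + 8u^2 + 24u; subtract.
Step 4: -4 * (u^2 - 2u - 6) = -4u^2 + 8u + 24; subtract.
Quotient: -3u^3 - 5u^2 - 4u - 4, Remainder: 4u + 3


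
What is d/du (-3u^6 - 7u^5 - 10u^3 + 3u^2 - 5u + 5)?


Apply the power rule term by term:
  d/du(-3u^6) = -18u^5
  d/du(-7u^5) = -35u^4
  d/du(-10u^3) = -30u^2
  d/du(3u^2) = 6u
  d/du(-5u) = -5
  d/du(5) = 0
p'(u) = -18u^5 - 35u^4 - 30u^2 + 6u - 5


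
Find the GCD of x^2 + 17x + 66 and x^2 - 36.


Factor each:
  x^2 + 17x + 66 = (x + 6)(x + 11)
  x^2 - 36 = (x + 6)(x - 6)
Common monic factor: x + 6


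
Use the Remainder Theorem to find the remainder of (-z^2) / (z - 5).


By the Remainder Theorem, the remainder equals p(5):
  -1*(5)^2 = -25
  0*(5)^1 = 0
  constant: 0
Sum: -25 + 0 + 0 = -25


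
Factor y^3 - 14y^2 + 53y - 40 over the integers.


Try integer roots (divisors of -40). y=1: p(1)=0.
Divide out (y - 1): quotient is y^2 - 13y + 40.
Factor the quadratic: (y - 8)(y - 5)
Result: (y - 1)(y - 8)(y - 5)


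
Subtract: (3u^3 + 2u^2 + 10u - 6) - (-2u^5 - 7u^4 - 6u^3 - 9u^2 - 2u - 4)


Distribute the minus sign:
  (3u^3 + 2u^2 + 10u - 6)
- (-2u^5 - 7u^4 - 6u^3 - 9u^2 - 2u - 4)
Negate second polynomial: 2u^5 + 7u^4 + 6u^3 + 9u^2 + 2u + 4
Add: 2u^5 + 7u^4 + 9u^3 + 11u^2 + 12u - 2


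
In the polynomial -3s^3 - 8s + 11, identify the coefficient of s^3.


Read off the coefficient of s^3: -3


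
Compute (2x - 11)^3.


Expand (2x - 11)^3 by repeated multiplication:
  (2x - 11)^2 = 4x^2 - 44x + 121
= 8x^3 - 132x^2 + 726x - 1331


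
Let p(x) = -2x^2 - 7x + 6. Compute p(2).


Using direct substitution:
  -2 * (2)^2 = -8
  -7 * (2)^1 = -14
  constant: 6
Sum = -8 - 14 + 6 = -16


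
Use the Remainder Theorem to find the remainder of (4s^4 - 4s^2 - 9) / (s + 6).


By the Remainder Theorem, the remainder equals p(-6):
  4*(-6)^4 = 5184
  0*(-6)^3 = 0
  -4*(-6)^2 = -144
  0*(-6)^1 = 0
  constant: -9
Sum: 5184 + 0 - 144 + 0 - 9 = 5031


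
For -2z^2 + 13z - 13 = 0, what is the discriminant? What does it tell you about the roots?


D = b^2 - 4ac = (13)^2 - 4(-2)(-13) = 169 - 104 = 65
Since D > 0: two distinct irrational roots


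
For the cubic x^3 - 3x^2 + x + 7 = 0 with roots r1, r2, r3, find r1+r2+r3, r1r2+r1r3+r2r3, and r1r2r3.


Monic cubic x^3+bx^2+cx+d=0: sum=-b, pairwise sum=c, product=-d.
b=-3, c=1, d=7
r1+r2+r3 = 3
r1r2+r1r3+r2r3 = 1
r1r2r3 = -7


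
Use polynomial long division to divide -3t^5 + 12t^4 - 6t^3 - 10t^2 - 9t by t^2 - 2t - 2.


(-3t^5 + 12t^4 - 6t^3 - 10t^2 - 9t) / (t^2 - 2t - 2)
Step 1: -3t^3 * (t^2 - 2t - 2) = -3t^5 + 6t^4 + 6t^3; subtract.
Step 2: 6t^2 * (t^2 - 2t - 2) = 6t^4 - 12t^3 - 12t^2; subtract.
Step 3: 0 * (t^2 - 2t - 2) = 0; subtract.
Step 4: 2 * (t^2 - 2t - 2) = 2t^2 - 4t - 4; subtract.
Quotient: -3t^3 + 6t^2 + 2, Remainder: -5t + 4


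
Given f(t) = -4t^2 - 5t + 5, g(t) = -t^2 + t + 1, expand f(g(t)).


Substitute g(t) into f:
f(g(t)) = -4*(-t^2 + t + 1)^2 + (-5)*(-t^2 + t + 1) + 5
(-t^2 + t + 1)^2 = t^4 - 2t^3 - t^2 + 2t + 1
Expand and combine: -4t^4 + 8t^3 + 9t^2 - 13t - 4


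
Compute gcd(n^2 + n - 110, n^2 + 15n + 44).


Factor each:
  n^2 + n - 110 = (n + 11)(n - 10)
  n^2 + 15n + 44 = (n + 11)(n + 4)
Common monic factor: n + 11


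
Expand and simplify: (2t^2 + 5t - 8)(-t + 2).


Distribute each term of the first polynomial:
  (2t^2)(-t + 2) = -2t^3 + 4t^2
  (5t)(-t + 2) = -5t^2 + 10t
  (-8)(-t + 2) = 8t - 16
Sum: -2t^3 - t^2 + 18t - 16


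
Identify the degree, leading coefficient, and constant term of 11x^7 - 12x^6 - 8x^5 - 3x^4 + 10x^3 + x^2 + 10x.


Highest power of x is 7, with coefficient 11. Constant term is 0.
Degree = 7, leading coefficient = 11, constant term = 0


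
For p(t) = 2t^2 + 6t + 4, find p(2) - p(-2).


p(2) = 24
p(-2) = 0
p(2) - p(-2) = 24 = 24


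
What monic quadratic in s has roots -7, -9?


p(s) = (s + 7)(s + 9)
Expand: s^2 + 16s + 63


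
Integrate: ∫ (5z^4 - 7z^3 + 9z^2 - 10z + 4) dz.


Reverse power rule on each term:
  ∫ 5z^4 dz = z^5
  ∫ -7z^3 dz = -(7/4)z^4
  ∫ 9z^2 dz = 3z^3
  ∫ -10z dz = -5z^2
  ∫ 4 dz = 4z
F(z) = z^5 - (7/4)z^4 + 3z^3 - 5z^2 + 4z + C


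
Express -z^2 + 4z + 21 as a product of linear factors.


Roots satisfy r1 + r2 = -b/a = 4 and r1*r2 = c/a = -21.
So r1 = -3, r2 = 7.
-z^2 + 4z + 21 = -(z - r1)(z - r2) = -(z + 3)(z - 7)


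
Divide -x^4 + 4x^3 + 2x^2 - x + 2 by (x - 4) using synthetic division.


Synthetic division with c = 4. Coefficients: -1, 4, 2, -1, 2
Bring down -1.
  -1 * 4 = -4; -4 + 4 = 0
  0 * 4 = 0; 0 + 2 = 2
  2 * 4 = 8; 8 - 1 = 7
  7 * 4 = 28; 28 + 2 = 30
Quotient: -x^3 + 2x + 7, Remainder: 30


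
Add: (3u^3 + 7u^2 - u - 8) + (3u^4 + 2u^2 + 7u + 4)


Align terms by degree and add:
  3u^3 + 7u^2 - u - 8
+ 3u^4 + 2u^2 + 7u + 4
= 3u^4 + 3u^3 + 9u^2 + 6u - 4


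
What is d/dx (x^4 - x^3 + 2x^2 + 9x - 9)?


Apply the power rule term by term:
  d/dx(x^4) = 4x^3
  d/dx(-x^3) = -3x^2
  d/dx(2x^2) = 4x
  d/dx(9x) = 9
  d/dx(-9) = 0
p'(x) = 4x^3 - 3x^2 + 4x + 9


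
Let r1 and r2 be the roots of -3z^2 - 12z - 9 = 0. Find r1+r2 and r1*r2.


For az^2+bz+c=0: sum = -b/a, product = c/a.
a=-3, b=-12, c=-9
Sum = -(-12)/-3 = -4
Product = (-9)/-3 = 3


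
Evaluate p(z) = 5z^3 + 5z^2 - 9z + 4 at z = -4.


Using direct substitution:
  5 * (-4)^3 = -320
  5 * (-4)^2 = 80
  -9 * (-4)^1 = 36
  constant: 4
Sum = -320 + 80 + 36 + 4 = -200


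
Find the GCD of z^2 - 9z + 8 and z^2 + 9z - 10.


Factor each:
  z^2 - 9z + 8 = (z - 1)(z - 8)
  z^2 + 9z - 10 = (z - 1)(z + 10)
Common monic factor: z - 1


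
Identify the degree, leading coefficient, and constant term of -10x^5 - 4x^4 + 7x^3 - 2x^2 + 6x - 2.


Highest power of x is 5, with coefficient -10. Constant term is -2.
Degree = 5, leading coefficient = -10, constant term = -2


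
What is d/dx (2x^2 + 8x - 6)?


Apply the power rule term by term:
  d/dx(2x^2) = 4x
  d/dx(8x) = 8
  d/dx(-6) = 0
p'(x) = 4x + 8


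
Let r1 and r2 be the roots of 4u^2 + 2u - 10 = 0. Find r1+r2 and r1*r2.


For au^2+bu+c=0: sum = -b/a, product = c/a.
a=4, b=2, c=-10
Sum = -(2)/4 = -1/2
Product = (-10)/4 = -5/2


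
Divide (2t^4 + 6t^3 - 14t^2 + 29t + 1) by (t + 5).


(2t^4 + 6t^3 - 14t^2 + 29t + 1) / (t + 5)
Step 1: 2t^3 * (t + 5) = 2t^4 + 10t^3; subtract.
Step 2: -4t^2 * (t + 5) = -4t^3 - 20t^2; subtract.
Step 3: 6t * (t + 5) = 6t^2 + 30t; subtract.
Step 4: -1 * (t + 5) = -t - 5; subtract.
Quotient: 2t^3 - 4t^2 + 6t - 1, Remainder: 6


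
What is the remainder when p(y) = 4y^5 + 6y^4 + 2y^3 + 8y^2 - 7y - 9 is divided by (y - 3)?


By the Remainder Theorem, the remainder equals p(3):
  4*(3)^5 = 972
  6*(3)^4 = 486
  2*(3)^3 = 54
  8*(3)^2 = 72
  -7*(3)^1 = -21
  constant: -9
Sum: 972 + 486 + 54 + 72 - 21 - 9 = 1554


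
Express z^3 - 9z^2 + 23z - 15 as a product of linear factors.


Try integer roots (divisors of -15). z=3: p(3)=0.
Divide out (z - 3): quotient is z^2 - 6z + 5.
Factor the quadratic: (z - 5)(z - 1)
Result: (z - 3)(z - 5)(z - 1)


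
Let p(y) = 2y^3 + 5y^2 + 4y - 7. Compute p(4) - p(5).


p(4) = 217
p(5) = 388
p(4) - p(5) = 217 - 388 = -171


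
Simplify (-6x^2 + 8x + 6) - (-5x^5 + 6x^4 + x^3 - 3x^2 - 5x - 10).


Distribute the minus sign:
  (-6x^2 + 8x + 6)
- (-5x^5 + 6x^4 + x^3 - 3x^2 - 5x - 10)
Negate second polynomial: 5x^5 - 6x^4 - x^3 + 3x^2 + 5x + 10
Add: 5x^5 - 6x^4 - x^3 - 3x^2 + 13x + 16


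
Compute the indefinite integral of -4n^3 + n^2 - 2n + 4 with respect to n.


Reverse power rule on each term:
  ∫ -4n^3 dn = -n^4
  ∫ n^2 dn = (1/3)n^3
  ∫ -2n dn = -n^2
  ∫ 4 dn = 4n
F(n) = -n^4 + (1/3)n^3 - n^2 + 4n + C


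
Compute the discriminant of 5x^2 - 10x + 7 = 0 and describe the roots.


D = b^2 - 4ac = (-10)^2 - 4(5)(7) = 100 - 140 = -40
Since D < 0: two complex conjugate roots (no real roots)


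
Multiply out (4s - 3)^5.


Expand (4s - 3)^5 by repeated multiplication:
  (4s - 3)^2 = 16s^2 - 24s + 9
  (4s - 3)^3 = 64s^3 - 144s^2 + 108s - 27
  (4s - 3)^4 = 256s^4 - 768s^3 + 864s^2 - 432s + 81
= 1024s^5 - 3840s^4 + 5760s^3 - 4320s^2 + 1620s - 243


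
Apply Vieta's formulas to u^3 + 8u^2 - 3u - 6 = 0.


Monic cubic u^3+bu^2+cu+d=0: sum=-b, pairwise sum=c, product=-d.
b=8, c=-3, d=-6
r1+r2+r3 = -8
r1r2+r1r3+r2r3 = -3
r1r2r3 = 6


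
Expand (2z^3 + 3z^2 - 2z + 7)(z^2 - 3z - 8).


Distribute each term of the first polynomial:
  (2z^3)(z^2 - 3z - 8) = 2z^5 - 6z^4 - 16z^3
  (3z^2)(z^2 - 3z - 8) = 3z^4 - 9z^3 - 24z^2
  (-2z)(z^2 - 3z - 8) = -2z^3 + 6z^2 + 16z
  (7)(z^2 - 3z - 8) = 7z^2 - 21z - 56
Sum: 2z^5 - 3z^4 - 27z^3 - 11z^2 - 5z - 56


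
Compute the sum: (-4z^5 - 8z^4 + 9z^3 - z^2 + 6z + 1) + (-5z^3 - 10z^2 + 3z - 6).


Align terms by degree and add:
  -4z^5 - 8z^4 + 9z^3 - z^2 + 6z + 1
  -5z^3 - 10z^2 + 3z - 6
= -4z^5 - 8z^4 + 4z^3 - 11z^2 + 9z - 5


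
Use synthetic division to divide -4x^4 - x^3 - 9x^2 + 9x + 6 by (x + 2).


Synthetic division with c = -2. Coefficients: -4, -1, -9, 9, 6
Bring down -4.
  -4 * -2 = 8; 8 - 1 = 7
  7 * -2 = -14; -14 - 9 = -23
  -23 * -2 = 46; 46 + 9 = 55
  55 * -2 = -110; -110 + 6 = -104
Quotient: -4x^3 + 7x^2 - 23x + 55, Remainder: -104


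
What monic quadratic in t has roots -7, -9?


p(t) = (t + 7)(t + 9)
Expand: t^2 + 16t + 63


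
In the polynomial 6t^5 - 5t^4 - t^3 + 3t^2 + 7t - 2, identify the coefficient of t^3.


Read off the coefficient of t^3: -1


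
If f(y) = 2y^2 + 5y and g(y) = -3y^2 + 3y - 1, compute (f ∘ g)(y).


Substitute g(y) into f:
f(g(y)) = 2*(-3y^2 + 3y - 1)^2 + 5*(-3y^2 + 3y - 1)
(-3y^2 + 3y - 1)^2 = 9y^4 - 18y^3 + 15y^2 - 6y + 1
Expand and combine: 18y^4 - 36y^3 + 15y^2 + 3y - 3


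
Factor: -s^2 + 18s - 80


Roots satisfy r1 + r2 = -b/a = 18 and r1*r2 = c/a = 80.
So r1 = 8, r2 = 10.
-s^2 + 18s - 80 = -(s - r1)(s - r2) = -(s - 8)(s - 10)


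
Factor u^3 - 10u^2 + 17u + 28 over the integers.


Try integer roots (divisors of 28). u=7: p(7)=0.
Divide out (u - 7): quotient is u^2 - 3u - 4.
Factor the quadratic: (u + 1)(u - 4)
Result: (u - 7)(u + 1)(u - 4)


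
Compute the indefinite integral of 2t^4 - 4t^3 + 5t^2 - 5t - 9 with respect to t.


Reverse power rule on each term:
  ∫ 2t^4 dt = (2/5)t^5
  ∫ -4t^3 dt = -t^4
  ∫ 5t^2 dt = (5/3)t^3
  ∫ -5t dt = -(5/2)t^2
  ∫ -9 dt = -9t
F(t) = (2/5)t^5 - t^4 + (5/3)t^3 - (5/2)t^2 - 9t + C


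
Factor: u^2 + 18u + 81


Roots satisfy r1 + r2 = -b/a = -18 and r1*r2 = c/a = 81.
So r1 = -9, r2 = -9.
u^2 + 18u + 81 = (u - r1)(u - r2) = (u + 9)(u + 9)


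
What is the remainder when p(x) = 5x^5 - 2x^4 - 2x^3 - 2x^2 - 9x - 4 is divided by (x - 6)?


By the Remainder Theorem, the remainder equals p(6):
  5*(6)^5 = 38880
  -2*(6)^4 = -2592
  -2*(6)^3 = -432
  -2*(6)^2 = -72
  -9*(6)^1 = -54
  constant: -4
Sum: 38880 - 2592 - 432 - 72 - 54 - 4 = 35726


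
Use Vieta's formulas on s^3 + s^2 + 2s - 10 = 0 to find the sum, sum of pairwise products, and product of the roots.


Monic cubic s^3+bs^2+cs+d=0: sum=-b, pairwise sum=c, product=-d.
b=1, c=2, d=-10
r1+r2+r3 = -1
r1r2+r1r3+r2r3 = 2
r1r2r3 = 10


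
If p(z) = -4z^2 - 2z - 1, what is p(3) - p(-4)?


p(3) = -43
p(-4) = -57
p(3) - p(-4) = -43 + 57 = 14


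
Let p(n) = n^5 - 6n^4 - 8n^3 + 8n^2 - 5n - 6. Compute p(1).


Using direct substitution:
  1 * (1)^5 = 1
  -6 * (1)^4 = -6
  -8 * (1)^3 = -8
  8 * (1)^2 = 8
  -5 * (1)^1 = -5
  constant: -6
Sum = 1 - 6 - 8 + 8 - 5 - 6 = -16


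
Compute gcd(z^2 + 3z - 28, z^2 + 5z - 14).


Factor each:
  z^2 + 3z - 28 = (z + 7)(z - 4)
  z^2 + 5z - 14 = (z + 7)(z - 2)
Common monic factor: z + 7


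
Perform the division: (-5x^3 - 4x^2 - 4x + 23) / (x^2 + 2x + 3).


(-5x^3 - 4x^2 - 4x + 23) / (x^2 + 2x + 3)
Step 1: -5x * (x^2 + 2x + 3) = -5x^3 - 10x^2 - 15x; subtract.
Step 2: 6 * (x^2 + 2x + 3) = 6x^2 + 12x + 18; subtract.
Quotient: -5x + 6, Remainder: -x + 5


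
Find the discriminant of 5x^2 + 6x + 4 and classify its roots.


D = b^2 - 4ac = (6)^2 - 4(5)(4) = 36 - 80 = -44
Since D < 0: two complex conjugate roots (no real roots)


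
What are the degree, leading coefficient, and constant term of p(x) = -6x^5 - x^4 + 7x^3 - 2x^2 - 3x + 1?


Highest power of x is 5, with coefficient -6. Constant term is 1.
Degree = 5, leading coefficient = -6, constant term = 1


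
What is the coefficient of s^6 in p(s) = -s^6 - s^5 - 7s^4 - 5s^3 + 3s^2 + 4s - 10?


Read off the coefficient of s^6: -1


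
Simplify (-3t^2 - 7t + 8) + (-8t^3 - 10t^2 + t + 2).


Align terms by degree and add:
  -3t^2 - 7t + 8
  -8t^3 - 10t^2 + t + 2
= -8t^3 - 13t^2 - 6t + 10


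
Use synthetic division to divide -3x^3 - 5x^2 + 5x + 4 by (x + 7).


Synthetic division with c = -7. Coefficients: -3, -5, 5, 4
Bring down -3.
  -3 * -7 = 21; 21 - 5 = 16
  16 * -7 = -112; -112 + 5 = -107
  -107 * -7 = 749; 749 + 4 = 753
Quotient: -3x^2 + 16x - 107, Remainder: 753


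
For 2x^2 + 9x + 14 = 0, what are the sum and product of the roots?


For ax^2+bx+c=0: sum = -b/a, product = c/a.
a=2, b=9, c=14
Sum = -(9)/2 = -9/2
Product = (14)/2 = 7


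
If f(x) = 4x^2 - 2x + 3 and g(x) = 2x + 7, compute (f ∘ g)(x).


Substitute g(x) into f:
f(g(x)) = 4*(2x + 7)^2 + (-2)*(2x + 7) + 3
(2x + 7)^2 = 4x^2 + 28x + 49
Expand and combine: 16x^2 + 108x + 185


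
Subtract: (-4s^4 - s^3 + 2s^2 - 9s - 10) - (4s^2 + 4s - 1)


Distribute the minus sign:
  (-4s^4 - s^3 + 2s^2 - 9s - 10)
- (4s^2 + 4s - 1)
Negate second polynomial: -4s^2 - 4s + 1
Add: -4s^4 - s^3 - 2s^2 - 13s - 9


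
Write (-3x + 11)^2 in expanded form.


Expand (-3x + 11)^2 by repeated multiplication:
= 9x^2 - 66x + 121


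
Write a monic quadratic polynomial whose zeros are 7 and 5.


p(t) = (t - 7)(t - 5)
Expand: t^2 - 12t + 35


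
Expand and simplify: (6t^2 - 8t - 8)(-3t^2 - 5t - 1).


Distribute each term of the first polynomial:
  (6t^2)(-3t^2 - 5t - 1) = -18t^4 - 30t^3 - 6t^2
  (-8t)(-3t^2 - 5t - 1) = 24t^3 + 40t^2 + 8t
  (-8)(-3t^2 - 5t - 1) = 24t^2 + 40t + 8
Sum: -18t^4 - 6t^3 + 58t^2 + 48t + 8


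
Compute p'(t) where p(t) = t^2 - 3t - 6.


Apply the power rule term by term:
  d/dt(t^2) = 2t
  d/dt(-3t) = -3
  d/dt(-6) = 0
p'(t) = 2t - 3


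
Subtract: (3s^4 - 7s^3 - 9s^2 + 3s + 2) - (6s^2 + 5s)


Distribute the minus sign:
  (3s^4 - 7s^3 - 9s^2 + 3s + 2)
- (6s^2 + 5s)
Negate second polynomial: -6s^2 - 5s
Add: 3s^4 - 7s^3 - 15s^2 - 2s + 2


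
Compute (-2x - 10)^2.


Expand (-2x - 10)^2 by repeated multiplication:
= 4x^2 + 40x + 100


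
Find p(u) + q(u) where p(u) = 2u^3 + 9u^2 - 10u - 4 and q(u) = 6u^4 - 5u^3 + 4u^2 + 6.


Align terms by degree and add:
  2u^3 + 9u^2 - 10u - 4
+ 6u^4 - 5u^3 + 4u^2 + 6
= 6u^4 - 3u^3 + 13u^2 - 10u + 2


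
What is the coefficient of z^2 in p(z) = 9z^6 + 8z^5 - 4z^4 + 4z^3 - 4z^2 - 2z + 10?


Read off the coefficient of z^2: -4


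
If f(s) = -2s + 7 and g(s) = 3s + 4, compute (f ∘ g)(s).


Substitute g(s) into f:
f(g(s)) = -2*(3s + 4) + 7
Expand and combine: -6s - 1


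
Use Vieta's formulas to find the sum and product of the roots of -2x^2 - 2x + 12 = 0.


For ax^2+bx+c=0: sum = -b/a, product = c/a.
a=-2, b=-2, c=12
Sum = -(-2)/-2 = -1
Product = (12)/-2 = -6


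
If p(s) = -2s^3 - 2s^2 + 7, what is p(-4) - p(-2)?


p(-4) = 103
p(-2) = 15
p(-4) - p(-2) = 103 - 15 = 88


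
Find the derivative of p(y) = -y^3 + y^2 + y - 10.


Apply the power rule term by term:
  d/dy(-y^3) = -3y^2
  d/dy(y^2) = 2y
  d/dy(y) = 1
  d/dy(-10) = 0
p'(y) = -3y^2 + 2y + 1


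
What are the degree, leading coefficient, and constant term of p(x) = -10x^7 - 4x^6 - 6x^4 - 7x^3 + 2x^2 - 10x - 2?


Highest power of x is 7, with coefficient -10. Constant term is -2.
Degree = 7, leading coefficient = -10, constant term = -2


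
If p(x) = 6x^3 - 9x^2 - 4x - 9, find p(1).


Using direct substitution:
  6 * (1)^3 = 6
  -9 * (1)^2 = -9
  -4 * (1)^1 = -4
  constant: -9
Sum = 6 - 9 - 4 - 9 = -16


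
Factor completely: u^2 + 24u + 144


Roots satisfy r1 + r2 = -b/a = -24 and r1*r2 = c/a = 144.
So r1 = -12, r2 = -12.
u^2 + 24u + 144 = (u - r1)(u - r2) = (u + 12)(u + 12)


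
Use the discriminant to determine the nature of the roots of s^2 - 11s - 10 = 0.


D = b^2 - 4ac = (-11)^2 - 4(1)(-10) = 121 + 40 = 161
Since D > 0: two distinct irrational roots


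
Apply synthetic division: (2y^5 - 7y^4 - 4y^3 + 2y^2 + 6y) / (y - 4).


Synthetic division with c = 4. Coefficients: 2, -7, -4, 2, 6, 0
Bring down 2.
  2 * 4 = 8; 8 - 7 = 1
  1 * 4 = 4; 4 - 4 = 0
  0 * 4 = 0; 0 + 2 = 2
  2 * 4 = 8; 8 + 6 = 14
  14 * 4 = 56; 56 + 0 = 56
Quotient: 2y^4 + y^3 + 2y + 14, Remainder: 56


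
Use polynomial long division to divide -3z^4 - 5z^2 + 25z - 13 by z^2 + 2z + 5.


(-3z^4 - 5z^2 + 25z - 13) / (z^2 + 2z + 5)
Step 1: -3z^2 * (z^2 + 2z + 5) = -3z^4 - 6z^3 - 15z^2; subtract.
Step 2: 6z * (z^2 + 2z + 5) = 6z^3 + 12z^2 + 30z; subtract.
Step 3: -2 * (z^2 + 2z + 5) = -2z^2 - 4z - 10; subtract.
Quotient: -3z^2 + 6z - 2, Remainder: -z - 3


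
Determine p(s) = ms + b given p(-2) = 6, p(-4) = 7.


p(s) = ms + b. Using p(-2)=6, p(-4)=7:
m = (6 - 7)/(-2 + 4) = -1/2 = -1/2
b = 6 - m*(-2) = 6 - 1 = 5
p(s) = -(1/2)s + 5


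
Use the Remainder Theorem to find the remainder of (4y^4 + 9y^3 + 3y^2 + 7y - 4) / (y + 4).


By the Remainder Theorem, the remainder equals p(-4):
  4*(-4)^4 = 1024
  9*(-4)^3 = -576
  3*(-4)^2 = 48
  7*(-4)^1 = -28
  constant: -4
Sum: 1024 - 576 + 48 - 28 - 4 = 464


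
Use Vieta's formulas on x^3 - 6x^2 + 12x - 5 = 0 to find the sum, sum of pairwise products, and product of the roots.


Monic cubic x^3+bx^2+cx+d=0: sum=-b, pairwise sum=c, product=-d.
b=-6, c=12, d=-5
r1+r2+r3 = 6
r1r2+r1r3+r2r3 = 12
r1r2r3 = 5


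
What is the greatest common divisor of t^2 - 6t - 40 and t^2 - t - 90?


Factor each:
  t^2 - 6t - 40 = (t - 10)(t + 4)
  t^2 - t - 90 = (t - 10)(t + 9)
Common monic factor: t - 10


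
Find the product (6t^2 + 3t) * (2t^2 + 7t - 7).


Distribute each term of the first polynomial:
  (6t^2)(2t^2 + 7t - 7) = 12t^4 + 42t^3 - 42t^2
  (3t)(2t^2 + 7t - 7) = 6t^3 + 21t^2 - 21t
Sum: 12t^4 + 48t^3 - 21t^2 - 21t


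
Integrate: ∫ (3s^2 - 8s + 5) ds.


Reverse power rule on each term:
  ∫ 3s^2 ds = s^3
  ∫ -8s ds = -4s^2
  ∫ 5 ds = 5s
F(s) = s^3 - 4s^2 + 5s + C


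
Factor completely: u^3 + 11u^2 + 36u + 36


Try integer roots (divisors of 36). u=-2: p(-2)=0.
Divide out (u + 2): quotient is u^2 + 9u + 18.
Factor the quadratic: (u + 3)(u + 6)
Result: (u + 2)(u + 3)(u + 6)


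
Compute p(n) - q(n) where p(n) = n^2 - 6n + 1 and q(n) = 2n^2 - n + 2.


Distribute the minus sign:
  (n^2 - 6n + 1)
- (2n^2 - n + 2)
Negate second polynomial: -2n^2 + n - 2
Add: -n^2 - 5n - 1


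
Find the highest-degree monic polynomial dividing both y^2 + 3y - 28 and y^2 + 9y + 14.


Factor each:
  y^2 + 3y - 28 = (y + 7)(y - 4)
  y^2 + 9y + 14 = (y + 7)(y + 2)
Common monic factor: y + 7


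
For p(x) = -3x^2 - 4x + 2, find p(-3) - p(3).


p(-3) = -13
p(3) = -37
p(-3) - p(3) = -13 + 37 = 24


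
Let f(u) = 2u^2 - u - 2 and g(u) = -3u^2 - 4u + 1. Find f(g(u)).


Substitute g(u) into f:
f(g(u)) = 2*(-3u^2 - 4u + 1)^2 + (-1)*(-3u^2 - 4u + 1) + (-2)
(-3u^2 - 4u + 1)^2 = 9u^4 + 24u^3 + 10u^2 - 8u + 1
Expand and combine: 18u^4 + 48u^3 + 23u^2 - 12u - 1


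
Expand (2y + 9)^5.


Expand (2y + 9)^5 by repeated multiplication:
  (2y + 9)^2 = 4y^2 + 36y + 81
  (2y + 9)^3 = 8y^3 + 108y^2 + 486y + 729
  (2y + 9)^4 = 16y^4 + 288y^3 + 1944y^2 + 5832y + 6561
= 32y^5 + 720y^4 + 6480y^3 + 29160y^2 + 65610y + 59049


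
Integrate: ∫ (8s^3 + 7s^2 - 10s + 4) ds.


Reverse power rule on each term:
  ∫ 8s^3 ds = 2s^4
  ∫ 7s^2 ds = (7/3)s^3
  ∫ -10s ds = -5s^2
  ∫ 4 ds = 4s
F(s) = 2s^4 + (7/3)s^3 - 5s^2 + 4s + C


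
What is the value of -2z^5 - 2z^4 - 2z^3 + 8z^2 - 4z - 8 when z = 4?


Using direct substitution:
  -2 * (4)^5 = -2048
  -2 * (4)^4 = -512
  -2 * (4)^3 = -128
  8 * (4)^2 = 128
  -4 * (4)^1 = -16
  constant: -8
Sum = -2048 - 512 - 128 + 128 - 16 - 8 = -2584


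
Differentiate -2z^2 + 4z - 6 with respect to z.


Apply the power rule term by term:
  d/dz(-2z^2) = -4z
  d/dz(4z) = 4
  d/dz(-6) = 0
p'(z) = -4z + 4


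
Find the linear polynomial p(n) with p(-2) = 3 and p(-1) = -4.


p(n) = mn + b. Using p(-2)=3, p(-1)=-4:
m = (3 + 4)/(-2 + 1) = 7/-1 = -7
b = 3 - m*(-2) = 3 - 14 = -11
p(n) = -7n - 11


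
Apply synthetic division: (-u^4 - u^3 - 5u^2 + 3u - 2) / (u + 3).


Synthetic division with c = -3. Coefficients: -1, -1, -5, 3, -2
Bring down -1.
  -1 * -3 = 3; 3 - 1 = 2
  2 * -3 = -6; -6 - 5 = -11
  -11 * -3 = 33; 33 + 3 = 36
  36 * -3 = -108; -108 - 2 = -110
Quotient: -u^3 + 2u^2 - 11u + 36, Remainder: -110


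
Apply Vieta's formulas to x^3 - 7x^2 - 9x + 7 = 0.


Monic cubic x^3+bx^2+cx+d=0: sum=-b, pairwise sum=c, product=-d.
b=-7, c=-9, d=7
r1+r2+r3 = 7
r1r2+r1r3+r2r3 = -9
r1r2r3 = -7


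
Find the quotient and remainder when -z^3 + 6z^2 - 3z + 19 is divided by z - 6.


(-z^3 + 6z^2 - 3z + 19) / (z - 6)
Step 1: -z^2 * (z - 6) = -z^3 + 6z^2; subtract.
Step 2: 0 * (z - 6) = 0; subtract.
Step 3: -3 * (z - 6) = -3z + 18; subtract.
Quotient: -z^2 - 3, Remainder: 1


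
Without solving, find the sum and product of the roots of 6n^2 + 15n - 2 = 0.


For an^2+bn+c=0: sum = -b/a, product = c/a.
a=6, b=15, c=-2
Sum = -(15)/6 = -5/2
Product = (-2)/6 = -1/3


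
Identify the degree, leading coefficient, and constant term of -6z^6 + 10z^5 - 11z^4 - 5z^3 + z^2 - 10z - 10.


Highest power of z is 6, with coefficient -6. Constant term is -10.
Degree = 6, leading coefficient = -6, constant term = -10


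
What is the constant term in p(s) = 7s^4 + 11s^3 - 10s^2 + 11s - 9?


Read off the constant term: -9


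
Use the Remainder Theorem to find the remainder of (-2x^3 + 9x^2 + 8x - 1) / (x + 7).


By the Remainder Theorem, the remainder equals p(-7):
  -2*(-7)^3 = 686
  9*(-7)^2 = 441
  8*(-7)^1 = -56
  constant: -1
Sum: 686 + 441 - 56 - 1 = 1070


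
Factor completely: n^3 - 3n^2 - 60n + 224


Try integer roots (divisors of 224). n=4: p(4)=0.
Divide out (n - 4): quotient is n^2 + n - 56.
Factor the quadratic: (n - 7)(n + 8)
Result: (n - 4)(n - 7)(n + 8)


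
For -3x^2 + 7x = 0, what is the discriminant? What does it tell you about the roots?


D = b^2 - 4ac = (7)^2 - 4(-3)(0) = 49 = 49
Since D > 0: two distinct rational roots


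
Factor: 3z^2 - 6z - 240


Roots satisfy r1 + r2 = -b/a = 2 and r1*r2 = c/a = -80.
So r1 = -8, r2 = 10.
3z^2 - 6z - 240 = 3(z - r1)(z - r2) = 3(z + 8)(z - 10)


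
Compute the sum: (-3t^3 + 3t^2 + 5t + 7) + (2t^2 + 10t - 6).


Align terms by degree and add:
  -3t^3 + 3t^2 + 5t + 7
+ 2t^2 + 10t - 6
= -3t^3 + 5t^2 + 15t + 1


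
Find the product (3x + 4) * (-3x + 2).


Distribute each term of the first polynomial:
  (3x)(-3x + 2) = -9x^2 + 6x
  (4)(-3x + 2) = -12x + 8
Sum: -9x^2 - 6x + 8


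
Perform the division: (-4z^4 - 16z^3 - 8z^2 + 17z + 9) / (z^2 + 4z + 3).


(-4z^4 - 16z^3 - 8z^2 + 17z + 9) / (z^2 + 4z + 3)
Step 1: -4z^2 * (z^2 + 4z + 3) = -4z^4 - 16z^3 - 12z^2; subtract.
Step 2: 0 * (z^2 + 4z + 3) = 0; subtract.
Step 3: 4 * (z^2 + 4z + 3) = 4z^2 + 16z + 12; subtract.
Quotient: -4z^2 + 4, Remainder: z - 3


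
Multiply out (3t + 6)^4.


Expand (3t + 6)^4 by repeated multiplication:
  (3t + 6)^2 = 9t^2 + 36t + 36
  (3t + 6)^3 = 27t^3 + 162t^2 + 324t + 216
= 81t^4 + 648t^3 + 1944t^2 + 2592t + 1296


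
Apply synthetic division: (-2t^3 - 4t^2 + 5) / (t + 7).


Synthetic division with c = -7. Coefficients: -2, -4, 0, 5
Bring down -2.
  -2 * -7 = 14; 14 - 4 = 10
  10 * -7 = -70; -70 + 0 = -70
  -70 * -7 = 490; 490 + 5 = 495
Quotient: -2t^2 + 10t - 70, Remainder: 495


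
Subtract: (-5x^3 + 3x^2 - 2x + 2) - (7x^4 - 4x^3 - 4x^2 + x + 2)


Distribute the minus sign:
  (-5x^3 + 3x^2 - 2x + 2)
- (7x^4 - 4x^3 - 4x^2 + x + 2)
Negate second polynomial: -7x^4 + 4x^3 + 4x^2 - x - 2
Add: -7x^4 - x^3 + 7x^2 - 3x


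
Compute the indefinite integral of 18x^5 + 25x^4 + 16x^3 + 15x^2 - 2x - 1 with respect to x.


Reverse power rule on each term:
  ∫ 18x^5 dx = 3x^6
  ∫ 25x^4 dx = 5x^5
  ∫ 16x^3 dx = 4x^4
  ∫ 15x^2 dx = 5x^3
  ∫ -2x dx = -x^2
  ∫ -1 dx = -x
F(x) = 3x^6 + 5x^5 + 4x^4 + 5x^3 - x^2 - x + C


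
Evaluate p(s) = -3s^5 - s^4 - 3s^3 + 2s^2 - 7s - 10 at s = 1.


Using direct substitution:
  -3 * (1)^5 = -3
  -1 * (1)^4 = -1
  -3 * (1)^3 = -3
  2 * (1)^2 = 2
  -7 * (1)^1 = -7
  constant: -10
Sum = -3 - 1 - 3 + 2 - 7 - 10 = -22


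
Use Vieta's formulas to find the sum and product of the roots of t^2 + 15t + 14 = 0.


For at^2+bt+c=0: sum = -b/a, product = c/a.
a=1, b=15, c=14
Sum = -(15)/1 = -15
Product = (14)/1 = 14


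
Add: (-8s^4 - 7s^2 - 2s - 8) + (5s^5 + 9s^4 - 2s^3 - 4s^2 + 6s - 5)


Align terms by degree and add:
  -8s^4 - 7s^2 - 2s - 8
+ 5s^5 + 9s^4 - 2s^3 - 4s^2 + 6s - 5
= 5s^5 + s^4 - 2s^3 - 11s^2 + 4s - 13


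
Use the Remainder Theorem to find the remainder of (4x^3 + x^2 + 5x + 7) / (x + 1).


By the Remainder Theorem, the remainder equals p(-1):
  4*(-1)^3 = -4
  1*(-1)^2 = 1
  5*(-1)^1 = -5
  constant: 7
Sum: -4 + 1 - 5 + 7 = -1


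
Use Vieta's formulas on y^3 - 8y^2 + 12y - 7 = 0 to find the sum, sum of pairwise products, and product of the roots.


Monic cubic y^3+by^2+cy+d=0: sum=-b, pairwise sum=c, product=-d.
b=-8, c=12, d=-7
r1+r2+r3 = 8
r1r2+r1r3+r2r3 = 12
r1r2r3 = 7


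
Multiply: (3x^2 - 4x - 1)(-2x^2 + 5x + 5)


Distribute each term of the first polynomial:
  (3x^2)(-2x^2 + 5x + 5) = -6x^4 + 15x^3 + 15x^2
  (-4x)(-2x^2 + 5x + 5) = 8x^3 - 20x^2 - 20x
  (-1)(-2x^2 + 5x + 5) = 2x^2 - 5x - 5
Sum: -6x^4 + 23x^3 - 3x^2 - 25x - 5


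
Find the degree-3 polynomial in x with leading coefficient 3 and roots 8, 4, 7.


p(x) = 3(x - 8)(x - 4)(x - 7)
Expand: 3x^3 - 57x^2 + 348x - 672


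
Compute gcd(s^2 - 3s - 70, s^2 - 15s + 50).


Factor each:
  s^2 - 3s - 70 = (s - 10)(s + 7)
  s^2 - 15s + 50 = (s - 10)(s - 5)
Common monic factor: s - 10


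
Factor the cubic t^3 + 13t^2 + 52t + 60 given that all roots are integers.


Try integer roots (divisors of 60). t=-6: p(-6)=0.
Divide out (t + 6): quotient is t^2 + 7t + 10.
Factor the quadratic: (t + 5)(t + 2)
Result: (t + 6)(t + 5)(t + 2)


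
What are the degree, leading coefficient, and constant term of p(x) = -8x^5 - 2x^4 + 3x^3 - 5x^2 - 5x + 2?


Highest power of x is 5, with coefficient -8. Constant term is 2.
Degree = 5, leading coefficient = -8, constant term = 2


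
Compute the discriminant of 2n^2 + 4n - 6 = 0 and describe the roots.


D = b^2 - 4ac = (4)^2 - 4(2)(-6) = 16 + 48 = 64
Since D > 0: two distinct rational roots


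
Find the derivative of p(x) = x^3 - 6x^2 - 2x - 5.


Apply the power rule term by term:
  d/dx(x^3) = 3x^2
  d/dx(-6x^2) = -12x
  d/dx(-2x) = -2
  d/dx(-5) = 0
p'(x) = 3x^2 - 12x - 2


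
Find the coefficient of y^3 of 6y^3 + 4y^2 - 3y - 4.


Read off the coefficient of y^3: 6


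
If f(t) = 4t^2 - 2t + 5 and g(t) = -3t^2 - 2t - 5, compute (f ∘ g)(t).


Substitute g(t) into f:
f(g(t)) = 4*(-3t^2 - 2t - 5)^2 + (-2)*(-3t^2 - 2t - 5) + 5
(-3t^2 - 2t - 5)^2 = 9t^4 + 12t^3 + 34t^2 + 20t + 25
Expand and combine: 36t^4 + 48t^3 + 142t^2 + 84t + 115


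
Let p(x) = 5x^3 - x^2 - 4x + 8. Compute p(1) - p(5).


p(1) = 8
p(5) = 588
p(1) - p(5) = 8 - 588 = -580


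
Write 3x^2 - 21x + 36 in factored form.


Roots satisfy r1 + r2 = -b/a = 7 and r1*r2 = c/a = 12.
So r1 = 4, r2 = 3.
3x^2 - 21x + 36 = 3(x - r1)(x - r2) = 3(x - 4)(x - 3)


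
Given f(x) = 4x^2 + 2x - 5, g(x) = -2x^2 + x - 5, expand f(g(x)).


Substitute g(x) into f:
f(g(x)) = 4*(-2x^2 + x - 5)^2 + 2*(-2x^2 + x - 5) + (-5)
(-2x^2 + x - 5)^2 = 4x^4 - 4x^3 + 21x^2 - 10x + 25
Expand and combine: 16x^4 - 16x^3 + 80x^2 - 38x + 85


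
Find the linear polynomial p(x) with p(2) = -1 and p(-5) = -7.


p(x) = mx + b. Using p(2)=-1, p(-5)=-7:
m = (-1 + 7)/(2 + 5) = 6/7 = 6/7
b = -1 - m*(2) = -1 - 12/7 = -19/7
p(x) = (6/7)x - (19/7)


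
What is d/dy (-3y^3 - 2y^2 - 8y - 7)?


Apply the power rule term by term:
  d/dy(-3y^3) = -9y^2
  d/dy(-2y^2) = -4y
  d/dy(-8y) = -8
  d/dy(-7) = 0
p'(y) = -9y^2 - 4y - 8


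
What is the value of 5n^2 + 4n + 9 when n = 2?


Using direct substitution:
  5 * (2)^2 = 20
  4 * (2)^1 = 8
  constant: 9
Sum = 20 + 8 + 9 = 37


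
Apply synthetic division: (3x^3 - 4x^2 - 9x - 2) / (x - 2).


Synthetic division with c = 2. Coefficients: 3, -4, -9, -2
Bring down 3.
  3 * 2 = 6; 6 - 4 = 2
  2 * 2 = 4; 4 - 9 = -5
  -5 * 2 = -10; -10 - 2 = -12
Quotient: 3x^2 + 2x - 5, Remainder: -12


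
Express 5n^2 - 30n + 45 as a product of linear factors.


Roots satisfy r1 + r2 = -b/a = 6 and r1*r2 = c/a = 9.
So r1 = 3, r2 = 3.
5n^2 - 30n + 45 = 5(n - r1)(n - r2) = 5(n - 3)(n - 3)


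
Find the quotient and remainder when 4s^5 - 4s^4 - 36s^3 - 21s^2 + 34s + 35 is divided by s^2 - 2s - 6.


(4s^5 - 4s^4 - 36s^3 - 21s^2 + 34s + 35) / (s^2 - 2s - 6)
Step 1: 4s^3 * (s^2 - 2s - 6) = 4s^5 - 8s^4 - 24s^3; subtract.
Step 2: 4s^2 * (s^2 - 2s - 6) = 4s^4 - 8s^3 - 24s^2; subtract.
Step 3: -4s * (s^2 - 2s - 6) = -4s^3 + 8s^2 + 24s; subtract.
Step 4: -5 * (s^2 - 2s - 6) = -5s^2 + 10s + 30; subtract.
Quotient: 4s^3 + 4s^2 - 4s - 5, Remainder: 5


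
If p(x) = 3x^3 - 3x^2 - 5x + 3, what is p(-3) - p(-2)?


p(-3) = -90
p(-2) = -23
p(-3) - p(-2) = -90 + 23 = -67


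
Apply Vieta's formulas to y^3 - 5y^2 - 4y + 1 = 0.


Monic cubic y^3+by^2+cy+d=0: sum=-b, pairwise sum=c, product=-d.
b=-5, c=-4, d=1
r1+r2+r3 = 5
r1r2+r1r3+r2r3 = -4
r1r2r3 = -1


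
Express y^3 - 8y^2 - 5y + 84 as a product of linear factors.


Try integer roots (divisors of 84). y=7: p(7)=0.
Divide out (y - 7): quotient is y^2 - y - 12.
Factor the quadratic: (y - 4)(y + 3)
Result: (y - 7)(y - 4)(y + 3)


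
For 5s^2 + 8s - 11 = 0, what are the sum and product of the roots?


For as^2+bs+c=0: sum = -b/a, product = c/a.
a=5, b=8, c=-11
Sum = -(8)/5 = -8/5
Product = (-11)/5 = -11/5


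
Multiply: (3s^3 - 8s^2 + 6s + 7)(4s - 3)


Distribute each term of the first polynomial:
  (3s^3)(4s - 3) = 12s^4 - 9s^3
  (-8s^2)(4s - 3) = -32s^3 + 24s^2
  (6s)(4s - 3) = 24s^2 - 18s
  (7)(4s - 3) = 28s - 21
Sum: 12s^4 - 41s^3 + 48s^2 + 10s - 21


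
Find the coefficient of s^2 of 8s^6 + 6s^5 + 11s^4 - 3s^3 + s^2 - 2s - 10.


Read off the coefficient of s^2: 1


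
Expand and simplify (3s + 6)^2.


Expand (3s + 6)^2 by repeated multiplication:
= 9s^2 + 36s + 36


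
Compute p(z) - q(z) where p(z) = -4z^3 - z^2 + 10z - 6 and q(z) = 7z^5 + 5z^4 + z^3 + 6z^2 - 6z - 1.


Distribute the minus sign:
  (-4z^3 - z^2 + 10z - 6)
- (7z^5 + 5z^4 + z^3 + 6z^2 - 6z - 1)
Negate second polynomial: -7z^5 - 5z^4 - z^3 - 6z^2 + 6z + 1
Add: -7z^5 - 5z^4 - 5z^3 - 7z^2 + 16z - 5


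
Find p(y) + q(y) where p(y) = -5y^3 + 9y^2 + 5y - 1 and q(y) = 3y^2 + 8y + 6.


Align terms by degree and add:
  -5y^3 + 9y^2 + 5y - 1
+ 3y^2 + 8y + 6
= -5y^3 + 12y^2 + 13y + 5


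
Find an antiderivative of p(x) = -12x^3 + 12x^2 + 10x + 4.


Reverse power rule on each term:
  ∫ -12x^3 dx = -3x^4
  ∫ 12x^2 dx = 4x^3
  ∫ 10x dx = 5x^2
  ∫ 4 dx = 4x
F(x) = -3x^4 + 4x^3 + 5x^2 + 4x + C


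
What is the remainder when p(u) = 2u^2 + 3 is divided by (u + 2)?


By the Remainder Theorem, the remainder equals p(-2):
  2*(-2)^2 = 8
  0*(-2)^1 = 0
  constant: 3
Sum: 8 + 0 + 3 = 11


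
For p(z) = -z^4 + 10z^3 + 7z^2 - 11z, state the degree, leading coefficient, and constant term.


Highest power of z is 4, with coefficient -1. Constant term is 0.
Degree = 4, leading coefficient = -1, constant term = 0


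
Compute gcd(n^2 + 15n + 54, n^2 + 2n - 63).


Factor each:
  n^2 + 15n + 54 = (n + 9)(n + 6)
  n^2 + 2n - 63 = (n + 9)(n - 7)
Common monic factor: n + 9


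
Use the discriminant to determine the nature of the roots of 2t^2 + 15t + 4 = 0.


D = b^2 - 4ac = (15)^2 - 4(2)(4) = 225 - 32 = 193
Since D > 0: two distinct irrational roots


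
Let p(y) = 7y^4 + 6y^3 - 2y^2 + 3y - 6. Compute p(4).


Using direct substitution:
  7 * (4)^4 = 1792
  6 * (4)^3 = 384
  -2 * (4)^2 = -32
  3 * (4)^1 = 12
  constant: -6
Sum = 1792 + 384 - 32 + 12 - 6 = 2150


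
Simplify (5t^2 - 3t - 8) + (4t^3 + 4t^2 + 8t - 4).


Align terms by degree and add:
  5t^2 - 3t - 8
+ 4t^3 + 4t^2 + 8t - 4
= 4t^3 + 9t^2 + 5t - 12


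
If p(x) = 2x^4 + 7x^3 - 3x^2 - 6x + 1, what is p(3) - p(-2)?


p(3) = 307
p(-2) = -23
p(3) - p(-2) = 307 + 23 = 330


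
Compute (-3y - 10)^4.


Expand (-3y - 10)^4 by repeated multiplication:
  (-3y - 10)^2 = 9y^2 + 60y + 100
  (-3y - 10)^3 = -27y^3 - 270y^2 - 900y - 1000
= 81y^4 + 1080y^3 + 5400y^2 + 12000y + 10000


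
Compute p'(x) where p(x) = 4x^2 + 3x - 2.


Apply the power rule term by term:
  d/dx(4x^2) = 8x
  d/dx(3x) = 3
  d/dx(-2) = 0
p'(x) = 8x + 3


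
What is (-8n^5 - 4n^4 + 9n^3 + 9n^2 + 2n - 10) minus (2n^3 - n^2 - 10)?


Distribute the minus sign:
  (-8n^5 - 4n^4 + 9n^3 + 9n^2 + 2n - 10)
- (2n^3 - n^2 - 10)
Negate second polynomial: -2n^3 + n^2 + 10
Add: -8n^5 - 4n^4 + 7n^3 + 10n^2 + 2n


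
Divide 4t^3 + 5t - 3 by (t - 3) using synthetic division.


Synthetic division with c = 3. Coefficients: 4, 0, 5, -3
Bring down 4.
  4 * 3 = 12; 12 + 0 = 12
  12 * 3 = 36; 36 + 5 = 41
  41 * 3 = 123; 123 - 3 = 120
Quotient: 4t^2 + 12t + 41, Remainder: 120


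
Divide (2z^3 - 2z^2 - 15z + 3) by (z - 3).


(2z^3 - 2z^2 - 15z + 3) / (z - 3)
Step 1: 2z^2 * (z - 3) = 2z^3 - 6z^2; subtract.
Step 2: 4z * (z - 3) = 4z^2 - 12z; subtract.
Step 3: -3 * (z - 3) = -3z + 9; subtract.
Quotient: 2z^2 + 4z - 3, Remainder: -6


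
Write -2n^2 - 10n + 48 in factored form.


Roots satisfy r1 + r2 = -b/a = -5 and r1*r2 = c/a = -24.
So r1 = -8, r2 = 3.
-2n^2 - 10n + 48 = -2(n - r1)(n - r2) = -2(n + 8)(n - 3)


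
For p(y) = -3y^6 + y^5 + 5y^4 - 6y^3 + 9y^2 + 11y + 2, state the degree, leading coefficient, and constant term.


Highest power of y is 6, with coefficient -3. Constant term is 2.
Degree = 6, leading coefficient = -3, constant term = 2


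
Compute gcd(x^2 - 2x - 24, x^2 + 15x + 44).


Factor each:
  x^2 - 2x - 24 = (x + 4)(x - 6)
  x^2 + 15x + 44 = (x + 4)(x + 11)
Common monic factor: x + 4


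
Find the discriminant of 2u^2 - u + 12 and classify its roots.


D = b^2 - 4ac = (-1)^2 - 4(2)(12) = 1 - 96 = -95
Since D < 0: two complex conjugate roots (no real roots)


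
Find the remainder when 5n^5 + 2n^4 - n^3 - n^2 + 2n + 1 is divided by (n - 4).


By the Remainder Theorem, the remainder equals p(4):
  5*(4)^5 = 5120
  2*(4)^4 = 512
  -1*(4)^3 = -64
  -1*(4)^2 = -16
  2*(4)^1 = 8
  constant: 1
Sum: 5120 + 512 - 64 - 16 + 8 + 1 = 5561


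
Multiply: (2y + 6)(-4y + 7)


Distribute each term of the first polynomial:
  (2y)(-4y + 7) = -8y^2 + 14y
  (6)(-4y + 7) = -24y + 42
Sum: -8y^2 - 10y + 42


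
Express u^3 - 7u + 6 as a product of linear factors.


Try integer roots (divisors of 6). u=-3: p(-3)=0.
Divide out (u + 3): quotient is u^2 - 3u + 2.
Factor the quadratic: (u - 2)(u - 1)
Result: (u + 3)(u - 2)(u - 1)
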